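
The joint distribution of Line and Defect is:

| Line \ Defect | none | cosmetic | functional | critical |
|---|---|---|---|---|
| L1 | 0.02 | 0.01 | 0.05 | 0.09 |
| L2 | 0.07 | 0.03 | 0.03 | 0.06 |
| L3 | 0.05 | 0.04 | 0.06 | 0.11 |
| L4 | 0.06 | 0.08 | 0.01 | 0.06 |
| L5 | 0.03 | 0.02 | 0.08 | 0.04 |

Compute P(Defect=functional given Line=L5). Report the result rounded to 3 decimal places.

0.471

P(Line=L5) = 0.03 + 0.02 + 0.08 + 0.04 = 0.17.
P(Defect=functional | Line=L5) = 0.08/0.17 = 0.471.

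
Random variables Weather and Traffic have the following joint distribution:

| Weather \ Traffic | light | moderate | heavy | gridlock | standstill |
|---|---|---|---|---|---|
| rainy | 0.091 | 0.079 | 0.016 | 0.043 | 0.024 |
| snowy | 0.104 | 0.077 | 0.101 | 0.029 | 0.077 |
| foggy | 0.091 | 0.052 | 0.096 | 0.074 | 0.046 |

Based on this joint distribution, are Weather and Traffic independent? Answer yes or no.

no

P(Weather=rainy) = 0.253 and P(Traffic=heavy) = 0.213, so their product is 0.05389, but P(Weather=rainy, Traffic=heavy) = 0.016. Since these differ, Weather and Traffic are not independent.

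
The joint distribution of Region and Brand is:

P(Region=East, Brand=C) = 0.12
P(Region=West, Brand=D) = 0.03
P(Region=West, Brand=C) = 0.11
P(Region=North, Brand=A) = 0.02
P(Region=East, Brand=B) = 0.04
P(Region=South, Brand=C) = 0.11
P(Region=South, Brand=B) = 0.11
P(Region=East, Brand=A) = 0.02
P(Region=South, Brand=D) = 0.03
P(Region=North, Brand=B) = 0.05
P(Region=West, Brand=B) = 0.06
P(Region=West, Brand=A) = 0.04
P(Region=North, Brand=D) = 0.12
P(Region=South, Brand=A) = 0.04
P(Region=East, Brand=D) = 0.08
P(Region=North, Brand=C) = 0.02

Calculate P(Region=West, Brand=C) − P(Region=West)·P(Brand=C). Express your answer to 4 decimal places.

P(Region=West) = 0.04 + 0.06 + 0.11 + 0.03 = 0.24.
P(Brand=C) = 0.02 + 0.11 + 0.12 + 0.11 = 0.36.
P(Region=West, Brand=C) − P(Region=West)P(Brand=C) = 0.11 − 0.24×0.36 = 0.0236.

0.0236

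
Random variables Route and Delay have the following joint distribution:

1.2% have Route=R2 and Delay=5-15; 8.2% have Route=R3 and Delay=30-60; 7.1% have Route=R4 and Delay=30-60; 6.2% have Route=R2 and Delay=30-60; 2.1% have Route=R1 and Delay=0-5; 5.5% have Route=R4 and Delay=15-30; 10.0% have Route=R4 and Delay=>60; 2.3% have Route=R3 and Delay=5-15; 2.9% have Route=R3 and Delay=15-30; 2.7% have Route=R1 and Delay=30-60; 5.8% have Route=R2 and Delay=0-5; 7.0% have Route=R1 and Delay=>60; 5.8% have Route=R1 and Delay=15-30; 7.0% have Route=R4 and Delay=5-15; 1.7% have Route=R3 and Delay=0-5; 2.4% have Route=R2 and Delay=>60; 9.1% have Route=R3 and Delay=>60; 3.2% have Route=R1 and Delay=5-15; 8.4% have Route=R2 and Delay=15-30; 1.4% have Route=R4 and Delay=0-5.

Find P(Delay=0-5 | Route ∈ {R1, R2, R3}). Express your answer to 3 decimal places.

P(Route=R1) = 0.021 + 0.032 + 0.058 + 0.027 + 0.070 = 0.208.
P(Route=R2) = 0.058 + 0.012 + 0.084 + 0.062 + 0.024 = 0.240.
P(Route=R3) = 0.017 + 0.023 + 0.029 + 0.082 + 0.091 = 0.242.
P(Route ∈ {R1, R2, R3}) = 0.208 + 0.240 + 0.242 = 0.690; P(Delay=0-5, Route ∈ {R1, R2, R3}) = 0.021 + 0.058 + 0.017 = 0.096.
P(Delay=0-5 | Route ∈ {R1, R2, R3}) = 0.096/0.690 = 0.139.

0.139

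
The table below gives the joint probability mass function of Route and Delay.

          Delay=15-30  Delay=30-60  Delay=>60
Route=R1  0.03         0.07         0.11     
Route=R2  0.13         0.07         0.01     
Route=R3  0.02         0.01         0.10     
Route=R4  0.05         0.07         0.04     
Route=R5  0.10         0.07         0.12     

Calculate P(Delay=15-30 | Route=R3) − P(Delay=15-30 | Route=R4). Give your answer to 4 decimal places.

P(Route=R3) = 0.02 + 0.01 + 0.10 = 0.13; P(Delay=15-30 | Route=R3) = 0.02/0.13 = 0.15385.
P(Route=R4) = 0.05 + 0.07 + 0.04 = 0.16; P(Delay=15-30 | Route=R4) = 0.05/0.16 = 0.31250.
Difference = -0.1587.

-0.1587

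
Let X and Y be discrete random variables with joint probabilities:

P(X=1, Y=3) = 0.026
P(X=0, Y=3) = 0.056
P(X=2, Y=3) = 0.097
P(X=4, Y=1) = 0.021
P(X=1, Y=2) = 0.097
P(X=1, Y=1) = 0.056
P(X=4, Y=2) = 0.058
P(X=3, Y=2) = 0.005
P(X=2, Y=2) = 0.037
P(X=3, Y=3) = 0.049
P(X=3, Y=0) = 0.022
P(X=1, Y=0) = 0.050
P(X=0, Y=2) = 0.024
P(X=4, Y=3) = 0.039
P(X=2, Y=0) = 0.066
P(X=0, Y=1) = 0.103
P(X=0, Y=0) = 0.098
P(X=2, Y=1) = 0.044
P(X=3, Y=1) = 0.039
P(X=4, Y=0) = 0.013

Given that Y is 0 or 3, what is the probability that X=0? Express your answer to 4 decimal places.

0.2984

P(Y=0) = 0.098 + 0.050 + 0.066 + 0.022 + 0.013 = 0.249.
P(Y=3) = 0.056 + 0.026 + 0.097 + 0.049 + 0.039 = 0.267.
P(Y ∈ {0, 3}) = 0.249 + 0.267 = 0.516; P(X=0, Y ∈ {0, 3}) = 0.098 + 0.056 = 0.154.
P(X=0 | Y ∈ {0, 3}) = 0.154/0.516 = 0.2984.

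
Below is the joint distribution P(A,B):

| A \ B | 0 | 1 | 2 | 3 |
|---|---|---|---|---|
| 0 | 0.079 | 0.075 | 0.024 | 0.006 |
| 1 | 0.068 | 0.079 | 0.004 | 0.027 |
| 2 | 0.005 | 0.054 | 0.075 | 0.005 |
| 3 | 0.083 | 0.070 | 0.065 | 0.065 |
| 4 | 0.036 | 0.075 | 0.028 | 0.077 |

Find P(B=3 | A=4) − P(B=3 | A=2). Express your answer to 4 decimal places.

0.3205

P(A=4) = 0.036 + 0.075 + 0.028 + 0.077 = 0.216; P(B=3 | A=4) = 0.077/0.216 = 0.35648.
P(A=2) = 0.005 + 0.054 + 0.075 + 0.005 = 0.139; P(B=3 | A=2) = 0.005/0.139 = 0.03597.
Difference = 0.3205.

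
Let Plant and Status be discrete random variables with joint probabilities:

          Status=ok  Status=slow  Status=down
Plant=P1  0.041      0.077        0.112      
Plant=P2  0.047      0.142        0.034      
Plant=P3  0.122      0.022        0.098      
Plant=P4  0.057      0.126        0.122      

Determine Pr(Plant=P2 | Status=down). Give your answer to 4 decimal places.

0.0929

P(Status=down) = 0.112 + 0.034 + 0.098 + 0.122 = 0.366.
P(Plant=P2 | Status=down) = 0.034/0.366 = 0.0929.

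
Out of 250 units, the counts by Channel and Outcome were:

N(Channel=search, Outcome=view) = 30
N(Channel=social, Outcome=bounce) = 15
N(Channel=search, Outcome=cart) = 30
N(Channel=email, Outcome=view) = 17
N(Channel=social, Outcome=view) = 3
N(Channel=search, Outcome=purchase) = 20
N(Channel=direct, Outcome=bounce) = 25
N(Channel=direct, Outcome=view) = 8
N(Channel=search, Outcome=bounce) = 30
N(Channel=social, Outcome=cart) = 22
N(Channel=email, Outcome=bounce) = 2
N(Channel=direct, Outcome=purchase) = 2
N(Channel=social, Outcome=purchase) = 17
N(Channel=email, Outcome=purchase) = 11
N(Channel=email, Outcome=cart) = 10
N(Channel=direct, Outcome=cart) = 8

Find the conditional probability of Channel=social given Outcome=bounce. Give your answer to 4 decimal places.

Total with Outcome=bounce: 2 + 30 + 15 + 25 = 72.
P(Channel=social | Outcome=bounce) = 15/72 = 0.2083.

0.2083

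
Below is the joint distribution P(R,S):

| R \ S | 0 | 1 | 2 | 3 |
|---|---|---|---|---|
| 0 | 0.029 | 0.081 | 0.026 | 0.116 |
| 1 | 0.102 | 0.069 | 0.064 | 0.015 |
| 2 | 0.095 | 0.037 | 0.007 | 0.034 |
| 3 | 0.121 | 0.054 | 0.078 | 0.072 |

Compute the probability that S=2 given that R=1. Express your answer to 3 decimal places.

0.256

P(R=1) = 0.102 + 0.069 + 0.064 + 0.015 = 0.250.
P(S=2 | R=1) = 0.064/0.250 = 0.256.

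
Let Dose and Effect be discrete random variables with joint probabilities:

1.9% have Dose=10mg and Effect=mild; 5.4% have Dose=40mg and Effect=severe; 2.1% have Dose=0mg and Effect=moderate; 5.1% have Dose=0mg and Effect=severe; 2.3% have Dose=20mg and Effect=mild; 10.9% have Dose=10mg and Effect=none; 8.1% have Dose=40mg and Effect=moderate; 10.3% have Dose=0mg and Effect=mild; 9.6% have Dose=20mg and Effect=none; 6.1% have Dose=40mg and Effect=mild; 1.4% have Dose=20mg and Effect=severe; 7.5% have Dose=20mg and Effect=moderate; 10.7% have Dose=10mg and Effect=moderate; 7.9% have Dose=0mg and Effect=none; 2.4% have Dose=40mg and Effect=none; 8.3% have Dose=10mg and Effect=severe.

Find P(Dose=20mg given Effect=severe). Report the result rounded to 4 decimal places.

0.0693

P(Effect=severe) = 0.051 + 0.083 + 0.014 + 0.054 = 0.202.
P(Dose=20mg | Effect=severe) = 0.014/0.202 = 0.0693.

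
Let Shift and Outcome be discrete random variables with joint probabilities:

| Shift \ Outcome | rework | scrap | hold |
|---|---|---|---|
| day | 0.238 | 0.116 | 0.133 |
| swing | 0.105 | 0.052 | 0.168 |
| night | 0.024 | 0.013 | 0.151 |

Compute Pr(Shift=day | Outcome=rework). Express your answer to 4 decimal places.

P(Outcome=rework) = 0.238 + 0.105 + 0.024 = 0.367.
P(Shift=day | Outcome=rework) = 0.238/0.367 = 0.6485.

0.6485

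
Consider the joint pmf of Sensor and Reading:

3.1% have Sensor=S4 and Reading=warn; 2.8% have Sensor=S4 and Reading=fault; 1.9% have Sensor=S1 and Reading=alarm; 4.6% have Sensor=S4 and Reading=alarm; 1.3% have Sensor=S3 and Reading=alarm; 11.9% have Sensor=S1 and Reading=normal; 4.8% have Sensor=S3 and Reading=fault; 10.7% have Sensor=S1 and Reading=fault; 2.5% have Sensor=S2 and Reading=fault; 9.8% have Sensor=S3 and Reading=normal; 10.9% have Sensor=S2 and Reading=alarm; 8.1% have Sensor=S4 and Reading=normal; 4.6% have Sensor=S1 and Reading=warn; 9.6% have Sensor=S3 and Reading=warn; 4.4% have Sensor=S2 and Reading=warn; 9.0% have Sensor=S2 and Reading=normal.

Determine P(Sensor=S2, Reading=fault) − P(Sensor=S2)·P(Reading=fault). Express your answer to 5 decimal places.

-0.03074

P(Sensor=S2) = 0.090 + 0.044 + 0.109 + 0.025 = 0.268.
P(Reading=fault) = 0.107 + 0.025 + 0.048 + 0.028 = 0.208.
P(Sensor=S2, Reading=fault) − P(Sensor=S2)P(Reading=fault) = 0.025 − 0.268×0.208 = -0.03074.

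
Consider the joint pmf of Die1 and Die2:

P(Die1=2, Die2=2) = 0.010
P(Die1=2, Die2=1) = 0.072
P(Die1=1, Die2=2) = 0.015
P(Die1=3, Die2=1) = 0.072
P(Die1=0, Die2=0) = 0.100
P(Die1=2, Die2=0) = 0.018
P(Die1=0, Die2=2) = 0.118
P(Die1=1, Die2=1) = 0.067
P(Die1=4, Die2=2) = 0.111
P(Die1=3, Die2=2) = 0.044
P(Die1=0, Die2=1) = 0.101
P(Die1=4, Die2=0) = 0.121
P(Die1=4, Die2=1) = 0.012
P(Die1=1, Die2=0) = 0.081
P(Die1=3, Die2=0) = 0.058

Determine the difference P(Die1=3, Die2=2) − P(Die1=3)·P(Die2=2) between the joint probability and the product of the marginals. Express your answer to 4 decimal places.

-0.0079

P(Die1=3) = 0.058 + 0.072 + 0.044 = 0.174.
P(Die2=2) = 0.118 + 0.015 + 0.010 + 0.044 + 0.111 = 0.298.
P(Die1=3, Die2=2) − P(Die1=3)P(Die2=2) = 0.044 − 0.174×0.298 = -0.0079.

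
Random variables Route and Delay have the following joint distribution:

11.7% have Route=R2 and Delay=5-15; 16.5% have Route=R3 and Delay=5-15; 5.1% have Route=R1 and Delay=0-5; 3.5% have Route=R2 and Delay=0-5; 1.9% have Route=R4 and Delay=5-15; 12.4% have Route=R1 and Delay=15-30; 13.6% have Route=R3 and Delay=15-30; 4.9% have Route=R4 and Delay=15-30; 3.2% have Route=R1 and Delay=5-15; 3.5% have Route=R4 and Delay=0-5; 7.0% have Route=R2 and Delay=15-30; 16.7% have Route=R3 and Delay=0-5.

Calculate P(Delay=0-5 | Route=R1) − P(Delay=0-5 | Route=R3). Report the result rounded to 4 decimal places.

P(Route=R1) = 0.051 + 0.032 + 0.124 = 0.207; P(Delay=0-5 | Route=R1) = 0.051/0.207 = 0.24638.
P(Route=R3) = 0.167 + 0.165 + 0.136 = 0.468; P(Delay=0-5 | Route=R3) = 0.167/0.468 = 0.35684.
Difference = -0.1105.

-0.1105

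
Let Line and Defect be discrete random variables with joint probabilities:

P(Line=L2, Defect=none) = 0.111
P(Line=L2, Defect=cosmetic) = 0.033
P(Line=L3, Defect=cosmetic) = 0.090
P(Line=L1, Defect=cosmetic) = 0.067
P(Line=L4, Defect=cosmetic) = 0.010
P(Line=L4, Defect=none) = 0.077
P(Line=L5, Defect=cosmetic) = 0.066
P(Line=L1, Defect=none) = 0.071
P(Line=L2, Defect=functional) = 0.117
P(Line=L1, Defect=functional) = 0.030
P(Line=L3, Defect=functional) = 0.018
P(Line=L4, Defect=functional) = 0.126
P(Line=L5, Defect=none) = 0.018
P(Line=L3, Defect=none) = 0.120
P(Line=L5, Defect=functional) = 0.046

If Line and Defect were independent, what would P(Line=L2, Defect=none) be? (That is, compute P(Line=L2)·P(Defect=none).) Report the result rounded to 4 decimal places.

0.1036

P(Line=L2) = 0.111 + 0.033 + 0.117 = 0.261.
P(Defect=none) = 0.071 + 0.111 + 0.120 + 0.077 + 0.018 = 0.397.
Product: 0.261 × 0.397 = 0.1036.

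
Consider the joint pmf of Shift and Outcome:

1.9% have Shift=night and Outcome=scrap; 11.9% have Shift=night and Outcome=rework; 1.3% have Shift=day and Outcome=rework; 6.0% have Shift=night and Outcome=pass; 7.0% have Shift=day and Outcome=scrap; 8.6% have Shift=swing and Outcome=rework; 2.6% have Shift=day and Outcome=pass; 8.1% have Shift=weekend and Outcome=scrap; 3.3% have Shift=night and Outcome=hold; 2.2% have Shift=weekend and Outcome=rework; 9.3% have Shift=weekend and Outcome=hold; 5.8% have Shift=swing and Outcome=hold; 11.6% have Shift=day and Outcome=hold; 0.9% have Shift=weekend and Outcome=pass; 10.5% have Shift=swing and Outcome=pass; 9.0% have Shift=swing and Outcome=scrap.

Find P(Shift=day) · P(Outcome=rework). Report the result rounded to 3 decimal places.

P(Shift=day) = 0.026 + 0.013 + 0.070 + 0.116 = 0.225.
P(Outcome=rework) = 0.013 + 0.086 + 0.119 + 0.022 = 0.240.
Product: 0.225 × 0.240 = 0.054.

0.054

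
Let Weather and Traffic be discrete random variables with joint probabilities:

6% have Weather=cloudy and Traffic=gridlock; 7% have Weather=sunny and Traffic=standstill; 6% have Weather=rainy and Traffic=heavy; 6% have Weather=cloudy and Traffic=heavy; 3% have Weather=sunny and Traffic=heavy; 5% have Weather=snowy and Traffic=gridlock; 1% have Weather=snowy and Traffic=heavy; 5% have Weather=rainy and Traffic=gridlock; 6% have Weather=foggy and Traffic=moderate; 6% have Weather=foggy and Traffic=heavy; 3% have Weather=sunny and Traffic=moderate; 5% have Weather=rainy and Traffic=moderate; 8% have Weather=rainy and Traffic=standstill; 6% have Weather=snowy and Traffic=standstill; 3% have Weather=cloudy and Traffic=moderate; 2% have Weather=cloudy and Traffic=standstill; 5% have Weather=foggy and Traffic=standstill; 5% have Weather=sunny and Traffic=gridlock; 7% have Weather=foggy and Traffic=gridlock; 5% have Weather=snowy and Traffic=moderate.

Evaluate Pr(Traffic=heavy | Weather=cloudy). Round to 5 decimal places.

0.35294

P(Weather=cloudy) = 0.03 + 0.06 + 0.06 + 0.02 = 0.17.
P(Traffic=heavy | Weather=cloudy) = 0.06/0.17 = 0.35294.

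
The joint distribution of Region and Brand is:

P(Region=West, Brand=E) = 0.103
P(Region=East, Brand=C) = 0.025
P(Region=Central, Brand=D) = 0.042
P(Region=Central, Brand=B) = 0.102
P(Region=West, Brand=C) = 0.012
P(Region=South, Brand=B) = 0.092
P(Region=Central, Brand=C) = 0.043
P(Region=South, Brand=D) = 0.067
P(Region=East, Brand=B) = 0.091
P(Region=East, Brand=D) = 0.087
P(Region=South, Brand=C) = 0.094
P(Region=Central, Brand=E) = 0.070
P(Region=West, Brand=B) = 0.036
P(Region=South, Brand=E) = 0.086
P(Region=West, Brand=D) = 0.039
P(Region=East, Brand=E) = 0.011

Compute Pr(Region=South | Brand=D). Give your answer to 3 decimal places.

P(Brand=D) = 0.067 + 0.087 + 0.039 + 0.042 = 0.235.
P(Region=South | Brand=D) = 0.067/0.235 = 0.285.

0.285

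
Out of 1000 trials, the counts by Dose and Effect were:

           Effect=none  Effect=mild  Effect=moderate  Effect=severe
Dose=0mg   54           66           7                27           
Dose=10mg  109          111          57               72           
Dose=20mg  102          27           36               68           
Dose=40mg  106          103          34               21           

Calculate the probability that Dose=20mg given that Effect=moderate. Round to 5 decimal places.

Total with Effect=moderate: 7 + 57 + 36 + 34 = 134.
P(Dose=20mg | Effect=moderate) = 36/134 = 0.26866.

0.26866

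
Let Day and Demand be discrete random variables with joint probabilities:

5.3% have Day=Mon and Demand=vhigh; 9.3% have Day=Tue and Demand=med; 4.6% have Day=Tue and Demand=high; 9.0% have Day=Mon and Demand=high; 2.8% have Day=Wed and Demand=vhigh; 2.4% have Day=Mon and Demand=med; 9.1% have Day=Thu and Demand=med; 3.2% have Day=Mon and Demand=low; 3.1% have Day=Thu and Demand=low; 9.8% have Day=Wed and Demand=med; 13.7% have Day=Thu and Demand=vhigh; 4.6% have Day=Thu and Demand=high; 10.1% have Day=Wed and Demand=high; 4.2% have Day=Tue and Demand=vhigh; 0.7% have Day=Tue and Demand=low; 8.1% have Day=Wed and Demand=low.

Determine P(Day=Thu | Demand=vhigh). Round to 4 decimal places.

P(Demand=vhigh) = 0.053 + 0.042 + 0.028 + 0.137 = 0.260.
P(Day=Thu | Demand=vhigh) = 0.137/0.260 = 0.5269.

0.5269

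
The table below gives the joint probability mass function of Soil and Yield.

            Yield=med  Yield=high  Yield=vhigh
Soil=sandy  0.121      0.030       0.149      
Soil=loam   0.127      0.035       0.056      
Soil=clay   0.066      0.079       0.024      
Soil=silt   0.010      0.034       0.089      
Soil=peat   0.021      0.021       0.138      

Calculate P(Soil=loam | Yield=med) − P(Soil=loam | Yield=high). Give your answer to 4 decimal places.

P(Yield=med) = 0.121 + 0.127 + 0.066 + 0.010 + 0.021 = 0.345; P(Soil=loam | Yield=med) = 0.127/0.345 = 0.36812.
P(Yield=high) = 0.030 + 0.035 + 0.079 + 0.034 + 0.021 = 0.199; P(Soil=loam | Yield=high) = 0.035/0.199 = 0.17588.
Difference = 0.1922.

0.1922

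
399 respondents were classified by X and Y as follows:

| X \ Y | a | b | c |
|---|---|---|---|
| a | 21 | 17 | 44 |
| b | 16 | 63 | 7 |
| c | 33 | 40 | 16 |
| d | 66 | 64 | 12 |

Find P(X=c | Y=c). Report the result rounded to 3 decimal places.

0.203

Total with Y=c: 44 + 7 + 16 + 12 = 79.
P(X=c | Y=c) = 16/79 = 0.203.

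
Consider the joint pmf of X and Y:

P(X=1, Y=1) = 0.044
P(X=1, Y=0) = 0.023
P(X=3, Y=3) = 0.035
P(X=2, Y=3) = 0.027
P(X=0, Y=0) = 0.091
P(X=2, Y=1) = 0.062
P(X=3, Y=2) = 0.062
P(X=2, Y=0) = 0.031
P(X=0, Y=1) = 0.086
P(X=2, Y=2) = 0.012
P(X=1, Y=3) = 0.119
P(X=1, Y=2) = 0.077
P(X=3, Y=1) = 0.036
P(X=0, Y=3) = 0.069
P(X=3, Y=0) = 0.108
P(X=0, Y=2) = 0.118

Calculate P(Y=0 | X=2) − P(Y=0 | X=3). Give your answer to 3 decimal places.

P(X=2) = 0.031 + 0.062 + 0.012 + 0.027 = 0.132; P(Y=0 | X=2) = 0.031/0.132 = 0.2348.
P(X=3) = 0.108 + 0.036 + 0.062 + 0.035 = 0.241; P(Y=0 | X=3) = 0.108/0.241 = 0.4481.
Difference = -0.213.

-0.213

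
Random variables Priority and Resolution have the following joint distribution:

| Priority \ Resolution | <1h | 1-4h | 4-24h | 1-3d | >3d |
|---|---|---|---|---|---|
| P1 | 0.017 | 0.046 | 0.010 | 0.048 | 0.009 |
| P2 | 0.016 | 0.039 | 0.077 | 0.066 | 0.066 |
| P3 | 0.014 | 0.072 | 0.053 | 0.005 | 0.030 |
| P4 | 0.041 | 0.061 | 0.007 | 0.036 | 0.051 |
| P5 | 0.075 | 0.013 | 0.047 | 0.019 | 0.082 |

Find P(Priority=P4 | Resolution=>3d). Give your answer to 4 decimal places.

0.2143

P(Resolution=>3d) = 0.009 + 0.066 + 0.030 + 0.051 + 0.082 = 0.238.
P(Priority=P4 | Resolution=>3d) = 0.051/0.238 = 0.2143.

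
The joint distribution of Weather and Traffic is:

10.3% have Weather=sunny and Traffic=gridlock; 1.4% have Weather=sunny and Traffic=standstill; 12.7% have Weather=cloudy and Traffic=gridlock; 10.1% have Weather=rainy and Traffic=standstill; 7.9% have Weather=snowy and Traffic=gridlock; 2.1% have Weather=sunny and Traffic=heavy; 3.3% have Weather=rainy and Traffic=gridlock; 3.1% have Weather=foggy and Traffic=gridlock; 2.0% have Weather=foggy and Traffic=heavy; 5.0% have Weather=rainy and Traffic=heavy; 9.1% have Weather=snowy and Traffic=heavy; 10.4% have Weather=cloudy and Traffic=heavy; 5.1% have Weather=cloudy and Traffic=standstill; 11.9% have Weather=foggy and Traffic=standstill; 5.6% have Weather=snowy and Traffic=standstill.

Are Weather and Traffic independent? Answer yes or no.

no

P(Weather=foggy) = 0.170 and P(Traffic=standstill) = 0.341, so their product is 0.05797, but P(Weather=foggy, Traffic=standstill) = 0.119. Since these differ, Weather and Traffic are not independent.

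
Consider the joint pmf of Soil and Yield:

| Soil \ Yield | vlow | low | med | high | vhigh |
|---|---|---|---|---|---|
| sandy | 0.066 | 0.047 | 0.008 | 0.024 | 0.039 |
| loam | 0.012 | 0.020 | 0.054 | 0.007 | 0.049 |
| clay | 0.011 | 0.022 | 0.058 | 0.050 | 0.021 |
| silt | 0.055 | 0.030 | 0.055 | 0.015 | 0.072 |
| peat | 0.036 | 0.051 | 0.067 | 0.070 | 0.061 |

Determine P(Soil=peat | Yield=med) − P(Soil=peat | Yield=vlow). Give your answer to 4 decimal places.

0.0769

P(Yield=med) = 0.008 + 0.054 + 0.058 + 0.055 + 0.067 = 0.242; P(Soil=peat | Yield=med) = 0.067/0.242 = 0.27686.
P(Yield=vlow) = 0.066 + 0.012 + 0.011 + 0.055 + 0.036 = 0.180; P(Soil=peat | Yield=vlow) = 0.036/0.180 = 0.20000.
Difference = 0.0769.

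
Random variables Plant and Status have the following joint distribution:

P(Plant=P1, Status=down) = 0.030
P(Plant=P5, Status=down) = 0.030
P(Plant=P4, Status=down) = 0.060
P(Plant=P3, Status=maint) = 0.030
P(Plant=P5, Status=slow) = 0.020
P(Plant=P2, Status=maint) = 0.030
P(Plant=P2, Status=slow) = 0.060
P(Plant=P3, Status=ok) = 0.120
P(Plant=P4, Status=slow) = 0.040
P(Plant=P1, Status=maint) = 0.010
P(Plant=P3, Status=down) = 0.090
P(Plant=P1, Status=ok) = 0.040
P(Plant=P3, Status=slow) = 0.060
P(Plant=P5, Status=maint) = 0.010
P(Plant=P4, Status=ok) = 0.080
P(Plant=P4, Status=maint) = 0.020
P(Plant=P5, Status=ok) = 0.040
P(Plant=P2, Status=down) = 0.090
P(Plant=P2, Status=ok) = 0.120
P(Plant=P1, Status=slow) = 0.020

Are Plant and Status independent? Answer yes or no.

Every cell satisfies P(Plant,Status) = P(Plant)·P(Status). For instance P(Plant=P2) = 0.300, P(Status=ok) = 0.400, and 0.300×0.400 = 0.120 matches the joint entry. So Plant and Status are independent.

yes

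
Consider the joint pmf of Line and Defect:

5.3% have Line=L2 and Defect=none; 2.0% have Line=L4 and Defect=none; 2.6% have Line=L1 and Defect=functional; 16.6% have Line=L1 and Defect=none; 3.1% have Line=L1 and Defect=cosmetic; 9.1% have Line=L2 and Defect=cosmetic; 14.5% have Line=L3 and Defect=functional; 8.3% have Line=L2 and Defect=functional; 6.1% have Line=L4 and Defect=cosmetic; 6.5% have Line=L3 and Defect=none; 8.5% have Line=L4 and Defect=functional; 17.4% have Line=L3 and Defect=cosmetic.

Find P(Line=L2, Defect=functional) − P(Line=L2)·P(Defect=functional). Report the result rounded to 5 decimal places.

P(Line=L2) = 0.053 + 0.091 + 0.083 = 0.227.
P(Defect=functional) = 0.026 + 0.083 + 0.145 + 0.085 = 0.339.
P(Line=L2, Defect=functional) − P(Line=L2)P(Defect=functional) = 0.083 − 0.227×0.339 = 0.00605.

0.00605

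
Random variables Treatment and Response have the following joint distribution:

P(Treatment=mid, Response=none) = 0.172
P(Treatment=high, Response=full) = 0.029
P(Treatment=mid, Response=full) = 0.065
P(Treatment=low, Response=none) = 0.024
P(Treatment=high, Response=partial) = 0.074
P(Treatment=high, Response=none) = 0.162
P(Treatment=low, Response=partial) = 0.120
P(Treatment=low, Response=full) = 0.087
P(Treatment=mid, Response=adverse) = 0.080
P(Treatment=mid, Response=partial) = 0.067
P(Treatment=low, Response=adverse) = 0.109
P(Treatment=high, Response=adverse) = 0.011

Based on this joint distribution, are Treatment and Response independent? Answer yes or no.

P(Treatment=low) = 0.340 and P(Response=none) = 0.358, so their product is 0.12172, but P(Treatment=low, Response=none) = 0.024. Since these differ, Treatment and Response are not independent.

no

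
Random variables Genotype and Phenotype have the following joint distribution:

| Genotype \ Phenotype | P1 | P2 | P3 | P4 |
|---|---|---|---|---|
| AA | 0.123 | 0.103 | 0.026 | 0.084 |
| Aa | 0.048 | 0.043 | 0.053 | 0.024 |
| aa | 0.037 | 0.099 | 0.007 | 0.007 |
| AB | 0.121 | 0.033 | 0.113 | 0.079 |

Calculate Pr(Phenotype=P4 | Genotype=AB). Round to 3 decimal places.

P(Genotype=AB) = 0.121 + 0.033 + 0.113 + 0.079 = 0.346.
P(Phenotype=P4 | Genotype=AB) = 0.079/0.346 = 0.228.

0.228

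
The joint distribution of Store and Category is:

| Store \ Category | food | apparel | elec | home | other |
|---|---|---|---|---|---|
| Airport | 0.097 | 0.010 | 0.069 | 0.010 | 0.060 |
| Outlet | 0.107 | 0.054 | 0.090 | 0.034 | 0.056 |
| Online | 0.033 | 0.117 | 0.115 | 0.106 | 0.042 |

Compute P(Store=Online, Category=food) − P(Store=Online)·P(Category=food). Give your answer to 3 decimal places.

-0.065

P(Store=Online) = 0.033 + 0.117 + 0.115 + 0.106 + 0.042 = 0.413.
P(Category=food) = 0.097 + 0.107 + 0.033 = 0.237.
P(Store=Online, Category=food) − P(Store=Online)P(Category=food) = 0.033 − 0.413×0.237 = -0.065.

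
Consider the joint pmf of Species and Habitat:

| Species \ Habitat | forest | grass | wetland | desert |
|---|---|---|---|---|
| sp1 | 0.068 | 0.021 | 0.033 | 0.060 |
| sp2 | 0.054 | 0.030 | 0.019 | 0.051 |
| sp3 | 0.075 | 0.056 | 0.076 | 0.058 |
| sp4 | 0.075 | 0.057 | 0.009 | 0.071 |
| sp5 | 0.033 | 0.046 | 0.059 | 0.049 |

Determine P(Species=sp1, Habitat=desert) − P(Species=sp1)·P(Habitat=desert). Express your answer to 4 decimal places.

0.0074

P(Species=sp1) = 0.068 + 0.021 + 0.033 + 0.060 = 0.182.
P(Habitat=desert) = 0.060 + 0.051 + 0.058 + 0.071 + 0.049 = 0.289.
P(Species=sp1, Habitat=desert) − P(Species=sp1)P(Habitat=desert) = 0.060 − 0.182×0.289 = 0.0074.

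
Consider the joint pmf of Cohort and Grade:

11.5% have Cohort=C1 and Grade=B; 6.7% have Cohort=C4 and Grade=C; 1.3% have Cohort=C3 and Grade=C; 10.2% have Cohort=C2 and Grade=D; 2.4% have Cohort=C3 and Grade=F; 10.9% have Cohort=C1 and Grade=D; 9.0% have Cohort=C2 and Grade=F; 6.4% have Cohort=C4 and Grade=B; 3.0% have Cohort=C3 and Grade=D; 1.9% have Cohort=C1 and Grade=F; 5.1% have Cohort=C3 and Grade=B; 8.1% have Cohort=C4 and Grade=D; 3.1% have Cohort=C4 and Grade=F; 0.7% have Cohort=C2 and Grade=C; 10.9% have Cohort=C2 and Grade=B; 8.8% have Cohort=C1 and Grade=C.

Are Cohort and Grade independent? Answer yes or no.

no

P(Cohort=C2) = 0.308 and P(Grade=C) = 0.175, so their product is 0.05390, but P(Cohort=C2, Grade=C) = 0.007. Since these differ, Cohort and Grade are not independent.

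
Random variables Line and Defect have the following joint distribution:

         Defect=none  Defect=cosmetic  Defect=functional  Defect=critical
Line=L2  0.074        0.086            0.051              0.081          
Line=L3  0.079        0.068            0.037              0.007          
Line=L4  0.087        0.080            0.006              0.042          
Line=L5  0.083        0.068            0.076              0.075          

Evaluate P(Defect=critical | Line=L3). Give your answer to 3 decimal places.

P(Line=L3) = 0.079 + 0.068 + 0.037 + 0.007 = 0.191.
P(Defect=critical | Line=L3) = 0.007/0.191 = 0.037.

0.037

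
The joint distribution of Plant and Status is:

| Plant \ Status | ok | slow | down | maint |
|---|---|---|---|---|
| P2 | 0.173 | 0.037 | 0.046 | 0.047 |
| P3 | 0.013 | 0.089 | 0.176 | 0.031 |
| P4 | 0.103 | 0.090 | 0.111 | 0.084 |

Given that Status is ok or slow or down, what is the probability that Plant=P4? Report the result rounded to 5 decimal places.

0.36277

P(Status=ok) = 0.173 + 0.013 + 0.103 = 0.289.
P(Status=slow) = 0.037 + 0.089 + 0.090 = 0.216.
P(Status=down) = 0.046 + 0.176 + 0.111 = 0.333.
P(Status ∈ {ok, slow, down}) = 0.289 + 0.216 + 0.333 = 0.838; P(Plant=P4, Status ∈ {ok, slow, down}) = 0.103 + 0.090 + 0.111 = 0.304.
P(Plant=P4 | Status ∈ {ok, slow, down}) = 0.304/0.838 = 0.36277.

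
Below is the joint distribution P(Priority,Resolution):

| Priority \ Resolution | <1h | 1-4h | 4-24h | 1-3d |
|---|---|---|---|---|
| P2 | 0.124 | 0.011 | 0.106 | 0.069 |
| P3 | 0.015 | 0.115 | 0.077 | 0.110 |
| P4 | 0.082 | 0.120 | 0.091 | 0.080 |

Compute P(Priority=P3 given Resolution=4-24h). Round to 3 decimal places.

P(Resolution=4-24h) = 0.106 + 0.077 + 0.091 = 0.274.
P(Priority=P3 | Resolution=4-24h) = 0.077/0.274 = 0.281.

0.281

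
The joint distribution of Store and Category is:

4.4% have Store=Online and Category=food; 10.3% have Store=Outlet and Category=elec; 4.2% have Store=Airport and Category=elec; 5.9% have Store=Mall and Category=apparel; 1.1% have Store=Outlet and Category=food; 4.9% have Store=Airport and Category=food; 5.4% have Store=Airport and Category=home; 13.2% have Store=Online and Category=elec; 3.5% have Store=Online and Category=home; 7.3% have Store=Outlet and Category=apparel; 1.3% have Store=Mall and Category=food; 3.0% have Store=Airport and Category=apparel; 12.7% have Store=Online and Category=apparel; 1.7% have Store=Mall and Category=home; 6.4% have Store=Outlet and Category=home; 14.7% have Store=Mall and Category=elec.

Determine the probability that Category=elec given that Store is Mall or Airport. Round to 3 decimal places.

P(Store=Mall) = 0.013 + 0.059 + 0.147 + 0.017 = 0.236.
P(Store=Airport) = 0.049 + 0.030 + 0.042 + 0.054 = 0.175.
P(Store ∈ {Mall, Airport}) = 0.236 + 0.175 = 0.411; P(Category=elec, Store ∈ {Mall, Airport}) = 0.147 + 0.042 = 0.189.
P(Category=elec | Store ∈ {Mall, Airport}) = 0.189/0.411 = 0.460.

0.460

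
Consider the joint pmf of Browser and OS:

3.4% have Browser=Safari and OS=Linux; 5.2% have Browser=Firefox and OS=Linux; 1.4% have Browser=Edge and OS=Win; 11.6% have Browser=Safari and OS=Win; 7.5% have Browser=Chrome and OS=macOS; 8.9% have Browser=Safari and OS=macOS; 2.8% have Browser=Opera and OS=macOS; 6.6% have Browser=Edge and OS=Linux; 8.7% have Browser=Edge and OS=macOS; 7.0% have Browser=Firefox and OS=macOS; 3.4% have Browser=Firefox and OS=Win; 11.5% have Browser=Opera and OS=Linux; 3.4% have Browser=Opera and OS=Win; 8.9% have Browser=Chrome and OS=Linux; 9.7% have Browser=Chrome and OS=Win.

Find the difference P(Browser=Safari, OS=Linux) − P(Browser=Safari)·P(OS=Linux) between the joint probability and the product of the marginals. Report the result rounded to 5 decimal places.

P(Browser=Safari) = 0.116 + 0.089 + 0.034 = 0.239.
P(OS=Linux) = 0.089 + 0.052 + 0.034 + 0.066 + 0.115 = 0.356.
P(Browser=Safari, OS=Linux) − P(Browser=Safari)P(OS=Linux) = 0.034 − 0.239×0.356 = -0.05108.

-0.05108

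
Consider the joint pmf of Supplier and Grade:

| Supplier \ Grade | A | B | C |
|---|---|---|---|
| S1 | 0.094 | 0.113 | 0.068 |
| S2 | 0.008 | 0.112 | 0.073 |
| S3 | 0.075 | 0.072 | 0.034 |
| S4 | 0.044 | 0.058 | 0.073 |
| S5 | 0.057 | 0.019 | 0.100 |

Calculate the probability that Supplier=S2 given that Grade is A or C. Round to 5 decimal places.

P(Grade=A) = 0.094 + 0.008 + 0.075 + 0.044 + 0.057 = 0.278.
P(Grade=C) = 0.068 + 0.073 + 0.034 + 0.073 + 0.100 = 0.348.
P(Grade ∈ {A, C}) = 0.278 + 0.348 = 0.626; P(Supplier=S2, Grade ∈ {A, C}) = 0.008 + 0.073 = 0.081.
P(Supplier=S2 | Grade ∈ {A, C}) = 0.081/0.626 = 0.12939.

0.12939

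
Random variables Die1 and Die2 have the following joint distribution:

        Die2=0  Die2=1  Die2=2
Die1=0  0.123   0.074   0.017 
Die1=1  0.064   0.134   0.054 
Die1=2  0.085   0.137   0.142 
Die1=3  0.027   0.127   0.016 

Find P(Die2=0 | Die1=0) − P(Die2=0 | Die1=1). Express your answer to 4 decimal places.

P(Die1=0) = 0.123 + 0.074 + 0.017 = 0.214; P(Die2=0 | Die1=0) = 0.123/0.214 = 0.57477.
P(Die1=1) = 0.064 + 0.134 + 0.054 = 0.252; P(Die2=0 | Die1=1) = 0.064/0.252 = 0.25397.
Difference = 0.3208.

0.3208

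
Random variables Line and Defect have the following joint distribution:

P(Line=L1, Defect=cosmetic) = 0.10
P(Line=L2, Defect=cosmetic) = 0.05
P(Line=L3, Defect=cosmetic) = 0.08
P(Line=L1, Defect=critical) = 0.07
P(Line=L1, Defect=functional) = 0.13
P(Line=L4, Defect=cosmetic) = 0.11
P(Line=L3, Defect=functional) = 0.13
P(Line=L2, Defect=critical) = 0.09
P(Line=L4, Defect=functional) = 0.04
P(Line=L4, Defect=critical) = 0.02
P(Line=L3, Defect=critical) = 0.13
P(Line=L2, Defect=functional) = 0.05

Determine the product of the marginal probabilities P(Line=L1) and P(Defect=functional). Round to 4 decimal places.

P(Line=L1) = 0.10 + 0.13 + 0.07 = 0.30.
P(Defect=functional) = 0.13 + 0.05 + 0.13 + 0.04 = 0.35.
Product: 0.30 × 0.35 = 0.1050.

0.1050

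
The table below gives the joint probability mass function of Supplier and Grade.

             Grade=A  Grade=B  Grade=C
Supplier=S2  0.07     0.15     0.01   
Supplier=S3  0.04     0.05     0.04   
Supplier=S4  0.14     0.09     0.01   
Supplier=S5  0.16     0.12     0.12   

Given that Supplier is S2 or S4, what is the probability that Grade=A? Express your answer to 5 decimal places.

0.44681

P(Supplier=S2) = 0.07 + 0.15 + 0.01 = 0.23.
P(Supplier=S4) = 0.14 + 0.09 + 0.01 = 0.24.
P(Supplier ∈ {S2, S4}) = 0.23 + 0.24 = 0.47; P(Grade=A, Supplier ∈ {S2, S4}) = 0.07 + 0.14 = 0.21.
P(Grade=A | Supplier ∈ {S2, S4}) = 0.21/0.47 = 0.44681.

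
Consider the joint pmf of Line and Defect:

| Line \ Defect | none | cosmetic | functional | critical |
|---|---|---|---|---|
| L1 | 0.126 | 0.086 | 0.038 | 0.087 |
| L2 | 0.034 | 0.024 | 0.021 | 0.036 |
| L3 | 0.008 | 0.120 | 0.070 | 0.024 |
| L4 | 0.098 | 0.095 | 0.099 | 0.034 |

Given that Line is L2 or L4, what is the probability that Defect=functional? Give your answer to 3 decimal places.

P(Line=L2) = 0.034 + 0.024 + 0.021 + 0.036 = 0.115.
P(Line=L4) = 0.098 + 0.095 + 0.099 + 0.034 = 0.326.
P(Line ∈ {L2, L4}) = 0.115 + 0.326 = 0.441; P(Defect=functional, Line ∈ {L2, L4}) = 0.021 + 0.099 = 0.120.
P(Defect=functional | Line ∈ {L2, L4}) = 0.120/0.441 = 0.272.

0.272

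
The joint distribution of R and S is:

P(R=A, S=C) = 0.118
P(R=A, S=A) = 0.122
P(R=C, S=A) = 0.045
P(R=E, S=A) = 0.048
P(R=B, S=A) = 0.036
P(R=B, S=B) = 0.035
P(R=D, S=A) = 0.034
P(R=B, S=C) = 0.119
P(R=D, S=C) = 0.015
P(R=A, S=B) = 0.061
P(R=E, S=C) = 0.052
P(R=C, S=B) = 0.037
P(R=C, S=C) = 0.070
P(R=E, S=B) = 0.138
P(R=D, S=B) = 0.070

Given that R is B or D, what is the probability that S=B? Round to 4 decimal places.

0.3398

P(R=B) = 0.036 + 0.035 + 0.119 = 0.190.
P(R=D) = 0.034 + 0.070 + 0.015 = 0.119.
P(R ∈ {B, D}) = 0.190 + 0.119 = 0.309; P(S=B, R ∈ {B, D}) = 0.035 + 0.070 = 0.105.
P(S=B | R ∈ {B, D}) = 0.105/0.309 = 0.3398.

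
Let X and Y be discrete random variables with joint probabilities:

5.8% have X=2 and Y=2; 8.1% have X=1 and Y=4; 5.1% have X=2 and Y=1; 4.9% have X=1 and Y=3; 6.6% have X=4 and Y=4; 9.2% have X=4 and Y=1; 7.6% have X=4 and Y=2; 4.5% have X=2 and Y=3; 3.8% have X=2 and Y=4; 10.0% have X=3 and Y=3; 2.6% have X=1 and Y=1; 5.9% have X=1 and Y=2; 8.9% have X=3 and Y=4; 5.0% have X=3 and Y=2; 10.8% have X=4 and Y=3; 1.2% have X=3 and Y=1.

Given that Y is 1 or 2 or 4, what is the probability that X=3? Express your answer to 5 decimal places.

P(Y=1) = 0.026 + 0.051 + 0.012 + 0.092 = 0.181.
P(Y=2) = 0.059 + 0.058 + 0.050 + 0.076 = 0.243.
P(Y=4) = 0.081 + 0.038 + 0.089 + 0.066 = 0.274.
P(Y ∈ {1, 2, 4}) = 0.181 + 0.243 + 0.274 = 0.698; P(X=3, Y ∈ {1, 2, 4}) = 0.012 + 0.050 + 0.089 = 0.151.
P(X=3 | Y ∈ {1, 2, 4}) = 0.151/0.698 = 0.21633.

0.21633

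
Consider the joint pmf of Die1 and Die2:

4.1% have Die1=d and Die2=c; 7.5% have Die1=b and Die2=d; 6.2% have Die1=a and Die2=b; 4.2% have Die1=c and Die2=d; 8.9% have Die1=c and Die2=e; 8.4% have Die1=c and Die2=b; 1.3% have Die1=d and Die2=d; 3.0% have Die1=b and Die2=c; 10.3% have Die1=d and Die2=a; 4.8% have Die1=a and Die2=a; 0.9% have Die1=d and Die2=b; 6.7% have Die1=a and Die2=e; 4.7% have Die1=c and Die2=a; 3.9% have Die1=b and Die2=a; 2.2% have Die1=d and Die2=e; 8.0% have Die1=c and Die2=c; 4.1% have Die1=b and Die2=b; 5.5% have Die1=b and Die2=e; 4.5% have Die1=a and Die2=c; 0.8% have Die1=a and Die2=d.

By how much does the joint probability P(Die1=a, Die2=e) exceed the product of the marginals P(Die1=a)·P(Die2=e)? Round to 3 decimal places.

P(Die1=a) = 0.048 + 0.062 + 0.045 + 0.008 + 0.067 = 0.230.
P(Die2=e) = 0.067 + 0.055 + 0.089 + 0.022 = 0.233.
P(Die1=a, Die2=e) − P(Die1=a)P(Die2=e) = 0.067 − 0.230×0.233 = 0.013.

0.013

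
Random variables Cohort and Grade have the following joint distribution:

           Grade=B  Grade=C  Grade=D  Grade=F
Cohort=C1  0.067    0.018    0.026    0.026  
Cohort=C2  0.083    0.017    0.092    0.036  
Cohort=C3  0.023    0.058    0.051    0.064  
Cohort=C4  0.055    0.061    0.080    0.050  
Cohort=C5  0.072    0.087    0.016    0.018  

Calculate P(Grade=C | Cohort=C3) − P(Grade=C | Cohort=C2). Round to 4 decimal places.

P(Cohort=C3) = 0.023 + 0.058 + 0.051 + 0.064 = 0.196; P(Grade=C | Cohort=C3) = 0.058/0.196 = 0.29592.
P(Cohort=C2) = 0.083 + 0.017 + 0.092 + 0.036 = 0.228; P(Grade=C | Cohort=C2) = 0.017/0.228 = 0.07456.
Difference = 0.2214.

0.2214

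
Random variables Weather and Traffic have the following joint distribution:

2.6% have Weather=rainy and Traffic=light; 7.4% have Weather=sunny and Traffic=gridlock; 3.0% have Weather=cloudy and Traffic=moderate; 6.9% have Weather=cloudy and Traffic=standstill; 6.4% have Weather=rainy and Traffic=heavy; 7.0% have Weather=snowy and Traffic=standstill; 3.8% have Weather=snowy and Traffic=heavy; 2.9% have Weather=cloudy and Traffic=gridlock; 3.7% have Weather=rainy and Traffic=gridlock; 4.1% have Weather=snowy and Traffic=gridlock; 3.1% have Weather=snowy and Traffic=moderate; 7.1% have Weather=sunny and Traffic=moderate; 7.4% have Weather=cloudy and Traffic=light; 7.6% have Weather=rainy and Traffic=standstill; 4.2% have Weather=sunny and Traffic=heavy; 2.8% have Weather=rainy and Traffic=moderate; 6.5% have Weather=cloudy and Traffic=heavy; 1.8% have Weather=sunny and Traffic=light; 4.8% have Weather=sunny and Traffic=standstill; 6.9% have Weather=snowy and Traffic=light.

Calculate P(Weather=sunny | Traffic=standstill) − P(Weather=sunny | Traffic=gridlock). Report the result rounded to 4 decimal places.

-0.2263

P(Traffic=standstill) = 0.048 + 0.069 + 0.076 + 0.070 = 0.263; P(Weather=sunny | Traffic=standstill) = 0.048/0.263 = 0.18251.
P(Traffic=gridlock) = 0.074 + 0.029 + 0.037 + 0.041 = 0.181; P(Weather=sunny | Traffic=gridlock) = 0.074/0.181 = 0.40884.
Difference = -0.2263.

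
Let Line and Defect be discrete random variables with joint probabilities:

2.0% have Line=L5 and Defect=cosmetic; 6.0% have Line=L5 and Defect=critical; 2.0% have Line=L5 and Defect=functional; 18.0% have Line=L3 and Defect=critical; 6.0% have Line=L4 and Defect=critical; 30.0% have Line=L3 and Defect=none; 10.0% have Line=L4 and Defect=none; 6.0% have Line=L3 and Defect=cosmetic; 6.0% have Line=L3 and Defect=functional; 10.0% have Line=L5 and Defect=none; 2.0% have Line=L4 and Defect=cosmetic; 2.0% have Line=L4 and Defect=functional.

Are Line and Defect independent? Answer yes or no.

yes

Every cell satisfies P(Line,Defect) = P(Line)·P(Defect). For instance P(Line=L5) = 0.200, P(Defect=none) = 0.500, and 0.200×0.500 = 0.100 matches the joint entry. So Line and Defect are independent.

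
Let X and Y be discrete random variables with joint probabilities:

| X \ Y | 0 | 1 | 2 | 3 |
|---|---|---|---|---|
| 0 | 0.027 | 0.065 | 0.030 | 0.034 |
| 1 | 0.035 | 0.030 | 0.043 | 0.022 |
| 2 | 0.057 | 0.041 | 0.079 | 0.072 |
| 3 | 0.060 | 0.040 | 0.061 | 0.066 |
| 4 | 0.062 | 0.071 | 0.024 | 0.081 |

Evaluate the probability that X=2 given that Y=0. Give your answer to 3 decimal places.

0.237

P(Y=0) = 0.027 + 0.035 + 0.057 + 0.060 + 0.062 = 0.241.
P(X=2 | Y=0) = 0.057/0.241 = 0.237.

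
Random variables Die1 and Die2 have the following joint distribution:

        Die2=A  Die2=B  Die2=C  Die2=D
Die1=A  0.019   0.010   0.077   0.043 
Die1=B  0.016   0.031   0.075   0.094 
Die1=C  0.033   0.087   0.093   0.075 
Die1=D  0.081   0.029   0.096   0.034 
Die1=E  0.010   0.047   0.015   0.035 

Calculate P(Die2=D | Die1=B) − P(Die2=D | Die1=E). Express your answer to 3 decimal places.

P(Die1=B) = 0.016 + 0.031 + 0.075 + 0.094 = 0.216; P(Die2=D | Die1=B) = 0.094/0.216 = 0.4352.
P(Die1=E) = 0.010 + 0.047 + 0.015 + 0.035 = 0.107; P(Die2=D | Die1=E) = 0.035/0.107 = 0.3271.
Difference = 0.108.

0.108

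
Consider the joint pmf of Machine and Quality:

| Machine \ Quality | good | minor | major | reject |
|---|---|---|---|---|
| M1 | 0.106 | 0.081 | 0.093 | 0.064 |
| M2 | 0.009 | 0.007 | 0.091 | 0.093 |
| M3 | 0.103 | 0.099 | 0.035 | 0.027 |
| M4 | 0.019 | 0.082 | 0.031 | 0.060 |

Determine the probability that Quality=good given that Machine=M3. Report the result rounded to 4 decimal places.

0.3902

P(Machine=M3) = 0.103 + 0.099 + 0.035 + 0.027 = 0.264.
P(Quality=good | Machine=M3) = 0.103/0.264 = 0.3902.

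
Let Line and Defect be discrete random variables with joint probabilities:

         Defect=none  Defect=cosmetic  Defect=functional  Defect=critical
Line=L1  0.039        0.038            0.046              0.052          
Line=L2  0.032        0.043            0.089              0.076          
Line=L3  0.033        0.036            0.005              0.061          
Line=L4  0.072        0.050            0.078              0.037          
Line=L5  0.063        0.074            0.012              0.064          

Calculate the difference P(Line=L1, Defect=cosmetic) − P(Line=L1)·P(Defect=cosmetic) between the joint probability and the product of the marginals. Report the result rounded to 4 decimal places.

P(Line=L1) = 0.039 + 0.038 + 0.046 + 0.052 = 0.175.
P(Defect=cosmetic) = 0.038 + 0.043 + 0.036 + 0.050 + 0.074 = 0.241.
P(Line=L1, Defect=cosmetic) − P(Line=L1)P(Defect=cosmetic) = 0.038 − 0.175×0.241 = -0.0042.

-0.0042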